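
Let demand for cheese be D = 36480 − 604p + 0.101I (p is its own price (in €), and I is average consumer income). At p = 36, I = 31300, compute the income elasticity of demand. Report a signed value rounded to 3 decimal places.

At the given values, D = 36480 − 604(36) + 0.101(31300) = 17897.3.
∂D/∂I = 0.101.
E = (0.101) × (31300/17897.3) = 0.17663…

0.177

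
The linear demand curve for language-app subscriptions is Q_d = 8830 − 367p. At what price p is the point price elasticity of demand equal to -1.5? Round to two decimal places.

14.44

Ed = −367p/(8830 − 367p). Set this equal to -1.5:
367p = 1.5·(8830 − 367p) ⇒ 367p(1 + 1.5) = 1.5·8830
p = 1.5·8830 / (367·2.5) = 14.4359…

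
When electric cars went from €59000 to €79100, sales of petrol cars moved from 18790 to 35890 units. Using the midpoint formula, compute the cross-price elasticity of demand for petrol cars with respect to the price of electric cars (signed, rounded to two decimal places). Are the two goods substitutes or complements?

%ΔQ_{petrol cars} = (35890 − 18790)/avg = 17100/27340 = 0.625457…
%ΔP_{electric cars} = (79100 − 59000)/avg = 20100/69050 = 0.291093…
E_cross = (17100/27340) / (20100/69050) = 2.1486…
E_cross > 0 ⇒ the goods are substitutes.

2.15; substitutes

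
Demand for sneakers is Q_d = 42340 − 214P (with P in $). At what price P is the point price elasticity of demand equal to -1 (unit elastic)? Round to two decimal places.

Ed = −214P/(42340 − 214P). Set this equal to -1:
214P = 1·(42340 − 214P) ⇒ 214P(1 + 1) = 1·42340
P = 1·42340 / (214·2) = 98.9252…

98.93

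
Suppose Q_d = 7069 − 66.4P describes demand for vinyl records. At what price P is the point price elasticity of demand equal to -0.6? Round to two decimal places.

Ed = −66.4P/(7069 − 66.4P). Set this equal to -0.6:
66.4P = 0.6·(7069 − 66.4P) ⇒ 66.4P(1 + 0.6) = 0.6·7069
P = 0.6·7069 / (66.4·1.6) = 39.9228…

39.92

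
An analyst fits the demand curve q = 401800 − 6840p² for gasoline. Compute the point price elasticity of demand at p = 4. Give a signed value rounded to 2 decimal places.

-0.75

dq/dp = −2·6840·p = -54720. At p = 4, q = 292360.
Ed = (dq/dp)·(p/q) = (-54720) × (4/292360) = -0.7486…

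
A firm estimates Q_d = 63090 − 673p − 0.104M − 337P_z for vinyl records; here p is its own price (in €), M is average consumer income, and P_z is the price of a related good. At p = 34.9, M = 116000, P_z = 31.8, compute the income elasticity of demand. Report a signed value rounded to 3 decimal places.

At the given values, Q_d = 63090 − 673(34.9) − 0.104(116000) − 337(31.8) = 16821.7.
∂Q_d/∂M = -0.104.
E = (-0.104) × (116000/16821.7) = -0.71716…

-0.717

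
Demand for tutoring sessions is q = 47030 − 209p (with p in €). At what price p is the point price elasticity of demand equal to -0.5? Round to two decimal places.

75.01

Ed = −209p/(47030 − 209p). Set this equal to -0.5:
209p = 0.5·(47030 − 209p) ⇒ 209p(1 + 0.5) = 0.5·47030
p = 0.5·47030 / (209·1.5) = 75.0079…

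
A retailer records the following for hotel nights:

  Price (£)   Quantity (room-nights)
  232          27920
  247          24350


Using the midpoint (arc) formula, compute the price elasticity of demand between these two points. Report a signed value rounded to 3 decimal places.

-2.181

%ΔQ = (24350 − 27920) / [(27920 + 24350)/2] = -3570/26135 = -0.136598…
%ΔP = (247 − 232) / [(232 + 247)/2] = 15/239.5 = 0.062630…
Arc Ed = %ΔQ / %ΔP = (-3570/26135) / (15/239.5) = -2.18102…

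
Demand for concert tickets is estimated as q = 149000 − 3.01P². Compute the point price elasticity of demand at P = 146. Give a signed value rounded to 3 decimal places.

-1.513

dq/dP = −2·3.01·P = -878.92. At P = 146, q = 84838.84.
Ed = (dq/dP)·(P/q) = (-878.92) × (146/84838.84) = -1.51254…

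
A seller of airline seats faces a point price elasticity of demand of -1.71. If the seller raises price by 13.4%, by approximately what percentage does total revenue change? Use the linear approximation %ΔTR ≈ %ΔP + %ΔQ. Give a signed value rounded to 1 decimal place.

%ΔQ ≈ Ed × %ΔP = (-1.71) × (+13.4%) = -22.9140%
%ΔTR ≈ %ΔP + %ΔQ = (+13.4%) + (-22.9140%) = -9.5140%

-9.5%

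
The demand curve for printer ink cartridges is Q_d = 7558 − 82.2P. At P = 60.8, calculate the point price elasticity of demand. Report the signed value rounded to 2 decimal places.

dQ_d/dP = −82.2. At P = 60.8, Q_d = 7558 − 82.2(60.8) = 2560.24.
Ed = (dQ_d/dP)·(P/Q_d) = −82.2 × (60.8/2560.24) = -1.9520…

-1.95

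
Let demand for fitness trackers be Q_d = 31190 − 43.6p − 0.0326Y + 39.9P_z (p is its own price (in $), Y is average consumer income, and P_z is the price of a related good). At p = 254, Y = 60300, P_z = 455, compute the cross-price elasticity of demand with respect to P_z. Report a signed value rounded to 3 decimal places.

0.500

At the given values, Q_d = 31190 − 43.6(254) − 0.0326(60300) + 39.9(455) = 36304.32.
∂Q_d/∂P_z = 39.9.
E = (39.9) × (455/36304.32) = 0.50006…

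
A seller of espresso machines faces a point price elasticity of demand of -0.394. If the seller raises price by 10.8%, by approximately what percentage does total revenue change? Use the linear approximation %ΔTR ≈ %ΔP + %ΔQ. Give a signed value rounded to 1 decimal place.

+6.5%

%ΔQ ≈ Ed × %ΔP = (-0.394) × (+10.8%) = -4.2552%
%ΔTR ≈ %ΔP + %ΔQ = (+10.8%) + (-4.2552%) = +6.5448%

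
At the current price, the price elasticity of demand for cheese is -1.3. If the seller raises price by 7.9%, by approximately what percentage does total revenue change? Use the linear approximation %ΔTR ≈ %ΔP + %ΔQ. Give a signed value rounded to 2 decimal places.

-2.37%

%ΔQ ≈ Ed × %ΔP = (-1.3) × (+7.9%) = -10.2700%
%ΔTR ≈ %ΔP + %ΔQ = (+7.9%) + (-10.2700%) = -2.3700%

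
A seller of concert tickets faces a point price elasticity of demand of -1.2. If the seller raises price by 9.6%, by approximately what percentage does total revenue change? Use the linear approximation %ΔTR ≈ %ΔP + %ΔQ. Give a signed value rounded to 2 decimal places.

%ΔQ ≈ Ed × %ΔP = (-1.2) × (+9.6%) = -11.5200%
%ΔTR ≈ %ΔP + %ΔQ = (+9.6%) + (-11.5200%) = -1.9200%

-1.92%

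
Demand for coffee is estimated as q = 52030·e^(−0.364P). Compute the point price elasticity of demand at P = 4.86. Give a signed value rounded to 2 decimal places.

dq/dP = −0.364·q = -3229.02. At P = 4.86, q = 8870.94.
Ed = (dq/dP)·(P/q) = (-3229.02) × (4.86/8870.94) = -1.7690…

-1.77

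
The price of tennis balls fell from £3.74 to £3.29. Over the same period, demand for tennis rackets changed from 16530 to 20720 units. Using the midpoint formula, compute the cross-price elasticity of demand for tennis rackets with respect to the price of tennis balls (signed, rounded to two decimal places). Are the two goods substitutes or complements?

%ΔQ_{tennis rackets} = (20720 − 16530)/avg = 4190/18625 = 0.224966…
%ΔP_{tennis balls} = (3.29 − 3.74)/avg = -0.45/3.515 = -0.128022…
E_cross = (4190/18625) / (-0.45/3.515) = -1.7572…
E_cross < 0 ⇒ the goods are complements.

-1.76; complements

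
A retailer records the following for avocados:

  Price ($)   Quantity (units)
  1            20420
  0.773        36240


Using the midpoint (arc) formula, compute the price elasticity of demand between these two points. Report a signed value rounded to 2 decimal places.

%ΔQ = (36240 − 20420) / [(20420 + 36240)/2] = 15820/28330 = 0.558418…
%ΔP = (0.773 − 1) / [(1 + 0.773)/2] = -0.227/0.8865 = -0.256063…
Arc Ed = %ΔQ / %ΔP = (15820/28330) / (-0.227/0.8865) = -2.1807…

-2.18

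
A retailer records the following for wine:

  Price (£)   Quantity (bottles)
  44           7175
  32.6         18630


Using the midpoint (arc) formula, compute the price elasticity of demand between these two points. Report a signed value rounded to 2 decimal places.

-2.98

%ΔQ = (18630 − 7175) / [(7175 + 18630)/2] = 11455/12902.5 = 0.887812…
%ΔP = (32.6 − 44) / [(44 + 32.6)/2] = -11.4/38.3 = -0.297650…
Arc Ed = %ΔQ / %ΔP = (11455/12902.5) / (-11.4/38.3) = -2.9827…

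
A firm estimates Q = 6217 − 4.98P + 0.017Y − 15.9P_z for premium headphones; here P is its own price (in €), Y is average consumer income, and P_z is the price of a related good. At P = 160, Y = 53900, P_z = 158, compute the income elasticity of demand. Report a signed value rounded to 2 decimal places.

At the given values, Q = 6217 − 4.98(160) + 0.017(53900) − 15.9(158) = 3824.3.
∂Q/∂Y = 0.017.
E = (0.017) × (53900/3824.3) = 0.2395…

0.24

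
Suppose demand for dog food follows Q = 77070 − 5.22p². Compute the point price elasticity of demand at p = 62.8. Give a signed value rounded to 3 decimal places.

dQ/dp = −2·5.22·p = -655.632. At p = 62.8, Q = 56483.1552.
Ed = (dQ/dp)·(p/Q) = (-655.632) × (62.8/56483.1552) = -0.72895…

-0.729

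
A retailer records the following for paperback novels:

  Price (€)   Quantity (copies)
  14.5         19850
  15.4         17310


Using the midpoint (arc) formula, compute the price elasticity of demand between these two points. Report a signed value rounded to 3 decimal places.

%ΔQ = (17310 − 19850) / [(19850 + 17310)/2] = -2540/18580 = -0.136706…
%ΔP = (15.4 − 14.5) / [(14.5 + 15.4)/2] = 0.9/14.95 = 0.060200…
Arc Ed = %ΔQ / %ΔP = (-2540/18580) / (0.9/14.95) = -2.27084…

-2.271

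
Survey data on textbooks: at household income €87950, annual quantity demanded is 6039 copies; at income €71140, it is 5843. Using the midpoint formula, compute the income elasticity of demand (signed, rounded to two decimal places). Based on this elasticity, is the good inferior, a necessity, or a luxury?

%ΔQ = (5843 − 6039)/[( 6039 + 5843)/2] = -196/5941 = -0.032991…
%ΔIncome = (71140 − 87950)/[( 87950 + 71140)/2] = -16810/79545 = -0.211326…
E_income = (-196/5941) / (-16810/79545) = 0.1561…
0 < E_income < 1 ⇒ normal good, necessity.

0.16; necessity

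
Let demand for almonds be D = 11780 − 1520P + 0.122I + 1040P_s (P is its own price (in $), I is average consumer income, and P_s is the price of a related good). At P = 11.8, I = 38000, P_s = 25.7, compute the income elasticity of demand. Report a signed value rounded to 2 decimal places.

At the given values, D = 11780 − 1520(11.8) + 0.122(38000) + 1040(25.7) = 25208.
∂D/∂I = 0.122.
E = (0.122) × (38000/25208) = 0.1839…

0.18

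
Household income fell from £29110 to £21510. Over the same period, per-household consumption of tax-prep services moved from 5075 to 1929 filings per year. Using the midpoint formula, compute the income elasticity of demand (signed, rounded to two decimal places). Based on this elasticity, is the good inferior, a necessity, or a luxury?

%ΔQ = (1929 − 5075)/[( 5075 + 1929)/2] = -3146/3502 = -0.898343…
%ΔIncome = (21510 − 29110)/[( 29110 + 21510)/2] = -7600/25310 = -0.300276…
E_income = (-3146/3502) / (-7600/25310) = 2.9917…
E_income > 1 ⇒ normal good, luxury.

2.99; luxury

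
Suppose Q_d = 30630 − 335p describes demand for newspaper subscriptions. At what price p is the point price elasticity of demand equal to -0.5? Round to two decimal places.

30.48

Ed = −335p/(30630 − 335p). Set this equal to -0.5:
335p = 0.5·(30630 − 335p) ⇒ 335p(1 + 0.5) = 0.5·30630
p = 0.5·30630 / (335·1.5) = 30.4776…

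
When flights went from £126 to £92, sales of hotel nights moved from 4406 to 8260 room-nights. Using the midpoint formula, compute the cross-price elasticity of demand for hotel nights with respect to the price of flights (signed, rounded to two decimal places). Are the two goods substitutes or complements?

%ΔQ_{hotel nights} = (8260 − 4406)/avg = 3854/6333 = 0.608558…
%ΔP_{flights} = (92 − 126)/avg = -34/109 = -0.311926…
E_cross = (3854/6333) / (-34/109) = -1.9509…
E_cross < 0 ⇒ the goods are complements.

-1.95; complements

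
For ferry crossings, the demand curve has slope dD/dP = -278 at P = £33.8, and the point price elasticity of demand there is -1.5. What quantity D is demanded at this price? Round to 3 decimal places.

Ed = (dD/dP)·(P/D) ⇒ D = (dD/dP)·P/Ed = (-278)·33.8/(-1.5) = 6264.26666…

6264.267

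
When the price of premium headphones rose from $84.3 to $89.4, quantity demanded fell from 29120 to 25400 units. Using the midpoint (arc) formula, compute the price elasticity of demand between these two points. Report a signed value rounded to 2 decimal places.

%ΔQ = (25400 − 29120) / [(29120 + 25400)/2] = -3720/27260 = -0.136463…
%ΔP = (89.4 − 84.3) / [(84.3 + 89.4)/2] = 5.1/86.85 = 0.058721…
Arc Ed = %ΔQ / %ΔP = (-3720/27260) / (5.1/86.85) = -2.3238…

-2.32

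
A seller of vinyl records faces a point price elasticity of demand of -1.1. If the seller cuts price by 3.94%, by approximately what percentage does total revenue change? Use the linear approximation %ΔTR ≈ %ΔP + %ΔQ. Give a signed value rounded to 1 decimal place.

+0.4%

%ΔQ ≈ Ed × %ΔP = (-1.1) × (-3.94%) = +4.3340%
%ΔTR ≈ %ΔP + %ΔQ = (-3.94%) + (+4.3340%) = +0.3940%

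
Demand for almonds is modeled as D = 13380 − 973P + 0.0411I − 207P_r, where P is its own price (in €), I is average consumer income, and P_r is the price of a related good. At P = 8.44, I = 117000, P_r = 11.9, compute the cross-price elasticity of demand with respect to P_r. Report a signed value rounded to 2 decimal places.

At the given values, D = 13380 − 973(8.44) + 0.0411(117000) − 207(11.9) = 7513.28.
∂D/∂P_r = -207.
E = (-207) × (11.9/7513.28) = -0.3278…

-0.33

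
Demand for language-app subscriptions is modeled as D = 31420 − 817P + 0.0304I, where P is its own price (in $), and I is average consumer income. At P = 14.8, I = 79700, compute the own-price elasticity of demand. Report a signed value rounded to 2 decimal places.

At the given values, D = 31420 − 817(14.8) + 0.0304(79700) = 21751.28.
∂D/∂P = −817.
E = (-817) × (14.8/21751.28) = -0.5559…

-0.56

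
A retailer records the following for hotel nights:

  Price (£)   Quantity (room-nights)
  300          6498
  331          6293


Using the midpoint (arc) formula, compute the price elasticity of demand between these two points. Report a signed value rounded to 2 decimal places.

-0.33

%ΔQ = (6293 − 6498) / [(6498 + 6293)/2] = -205/6395.5 = -0.032053…
%ΔP = (331 − 300) / [(300 + 331)/2] = 31/315.5 = 0.098256…
Arc Ed = %ΔQ / %ΔP = (-205/6395.5) / (31/315.5) = -0.3262…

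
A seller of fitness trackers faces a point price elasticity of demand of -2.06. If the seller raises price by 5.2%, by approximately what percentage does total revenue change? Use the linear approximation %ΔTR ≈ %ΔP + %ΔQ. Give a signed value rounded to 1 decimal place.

%ΔQ ≈ Ed × %ΔP = (-2.06) × (+5.2%) = -10.7120%
%ΔTR ≈ %ΔP + %ΔQ = (+5.2%) + (-10.7120%) = -5.5120%

-5.5%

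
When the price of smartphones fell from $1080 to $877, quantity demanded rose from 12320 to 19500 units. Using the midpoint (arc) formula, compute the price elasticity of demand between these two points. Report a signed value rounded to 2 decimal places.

-2.18

%ΔQ = (19500 − 12320) / [(12320 + 19500)/2] = 7180/15910 = 0.451288…
%ΔP = (877 − 1080) / [(1080 + 877)/2] = -203/978.5 = -0.207460…
Arc Ed = %ΔQ / %ΔP = (7180/15910) / (-203/978.5) = -2.1752…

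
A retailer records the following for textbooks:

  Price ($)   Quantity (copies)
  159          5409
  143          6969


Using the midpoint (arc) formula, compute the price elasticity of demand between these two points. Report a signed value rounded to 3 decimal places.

-2.379

%ΔQ = (6969 − 5409) / [(5409 + 6969)/2] = 1560/6189 = 0.252060…
%ΔP = (143 − 159) / [(159 + 143)/2] = -16/151 = -0.105960…
Arc Ed = %ΔQ / %ΔP = (1560/6189) / (-16/151) = -2.37881…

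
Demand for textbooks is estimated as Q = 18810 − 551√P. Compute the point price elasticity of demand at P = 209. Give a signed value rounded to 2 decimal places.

-0.37

dQ/dP = −551/(2√P) = -19.0567. At P = 209, Q = 10844.3.
Ed = (dQ/dP)·(P/Q) = (-19.0567) × (209/10844.3) = -0.3672…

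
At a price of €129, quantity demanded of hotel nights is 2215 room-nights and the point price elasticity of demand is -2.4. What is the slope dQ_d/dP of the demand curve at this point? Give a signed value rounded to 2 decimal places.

-41.21

Ed = (dQ_d/dP)·(P/Q_d) ⇒ dQ_d/dP = Ed·Q_d/P = (-2.4)·2215/129 = -41.2093…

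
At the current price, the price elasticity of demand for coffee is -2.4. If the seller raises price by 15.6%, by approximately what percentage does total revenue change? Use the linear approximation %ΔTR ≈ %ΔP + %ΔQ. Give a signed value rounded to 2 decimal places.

%ΔQ ≈ Ed × %ΔP = (-2.4) × (+15.6%) = -37.4400%
%ΔTR ≈ %ΔP + %ΔQ = (+15.6%) + (-37.4400%) = -21.8400%

-21.84%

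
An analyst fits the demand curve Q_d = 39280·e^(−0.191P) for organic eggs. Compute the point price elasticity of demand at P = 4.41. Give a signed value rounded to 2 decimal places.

-0.84

dQ_d/dP = −0.191·Q_d = -3231.43. At P = 4.41, Q_d = 16918.5.
Ed = (dQ_d/dP)·(P/Q_d) = (-3231.43) × (4.41/16918.5) = -0.8423…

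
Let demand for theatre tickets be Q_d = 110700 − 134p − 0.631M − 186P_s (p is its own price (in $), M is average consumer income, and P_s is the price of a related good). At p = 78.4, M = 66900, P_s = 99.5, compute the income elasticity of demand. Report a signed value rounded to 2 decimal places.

-1.07

At the given values, Q_d = 110700 − 134(78.4) − 0.631(66900) − 186(99.5) = 39473.5.
∂Q_d/∂M = -0.631.
E = (-0.631) × (66900/39473.5) = -1.0694…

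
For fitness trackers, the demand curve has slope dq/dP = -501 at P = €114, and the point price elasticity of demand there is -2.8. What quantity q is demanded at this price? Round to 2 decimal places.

20397.86

Ed = (dq/dP)·(P/q) ⇒ q = (dq/dP)·P/Ed = (-501)·114/(-2.8) = 20397.8571…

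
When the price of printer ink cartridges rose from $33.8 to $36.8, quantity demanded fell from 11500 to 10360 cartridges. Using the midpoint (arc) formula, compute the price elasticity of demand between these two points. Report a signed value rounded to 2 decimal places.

%ΔQ = (10360 − 11500) / [(11500 + 10360)/2] = -1140/10930 = -0.104300…
%ΔP = (36.8 − 33.8) / [(33.8 + 36.8)/2] = 3/35.3 = 0.084985…
Arc Ed = %ΔQ / %ΔP = (-1140/10930) / (3/35.3) = -1.2272…

-1.23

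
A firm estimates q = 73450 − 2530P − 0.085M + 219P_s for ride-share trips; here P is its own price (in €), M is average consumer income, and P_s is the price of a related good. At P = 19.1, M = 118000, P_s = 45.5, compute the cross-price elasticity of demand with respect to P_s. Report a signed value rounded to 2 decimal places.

0.40

At the given values, q = 73450 − 2530(19.1) − 0.085(118000) + 219(45.5) = 25061.5.
∂q/∂P_s = 219.
E = (219) × (45.5/25061.5) = 0.3976…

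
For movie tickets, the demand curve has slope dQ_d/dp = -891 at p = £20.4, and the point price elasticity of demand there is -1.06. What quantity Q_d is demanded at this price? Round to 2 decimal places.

17147.55

Ed = (dQ_d/dp)·(p/Q_d) ⇒ Q_d = (dQ_d/dp)·p/Ed = (-891)·20.4/(-1.06) = 17147.5471…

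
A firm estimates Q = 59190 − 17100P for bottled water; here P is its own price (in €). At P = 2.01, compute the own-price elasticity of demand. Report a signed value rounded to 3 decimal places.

-1.385

At the given values, Q = 59190 − 17100(2.01) = 24819.
∂Q/∂P = −17100.
E = (-17100) × (2.01/24819) = -1.38486…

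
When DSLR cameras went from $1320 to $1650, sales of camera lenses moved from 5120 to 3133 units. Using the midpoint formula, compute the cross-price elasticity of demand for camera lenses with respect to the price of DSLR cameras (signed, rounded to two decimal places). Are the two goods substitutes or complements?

-2.17; complements

%ΔQ_{camera lenses} = (3133 − 5120)/avg = -1987/4126.5 = -0.481521…
%ΔP_{DSLR cameras} = (1650 − 1320)/avg = 330/1485 = 0.222222…
E_cross = (-1987/4126.5) / (330/1485) = -2.1668…
E_cross < 0 ⇒ the goods are complements.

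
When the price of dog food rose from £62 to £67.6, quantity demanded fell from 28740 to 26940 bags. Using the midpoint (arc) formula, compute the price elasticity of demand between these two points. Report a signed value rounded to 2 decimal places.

-0.75

%ΔQ = (26940 − 28740) / [(28740 + 26940)/2] = -1800/27840 = -0.064655…
%ΔP = (67.6 − 62) / [(62 + 67.6)/2] = 5.6/64.8 = 0.086419…
Arc Ed = %ΔQ / %ΔP = (-1800/27840) / (5.6/64.8) = -0.7481…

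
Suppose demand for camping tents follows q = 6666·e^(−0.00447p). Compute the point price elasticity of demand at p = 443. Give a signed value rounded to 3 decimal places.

-1.980

dq/dp = −0.00447·q = -4.11319. At p = 443, q = 920.176.
Ed = (dq/dp)·(p/q) = (-4.11319) × (443/920.176) = -1.98021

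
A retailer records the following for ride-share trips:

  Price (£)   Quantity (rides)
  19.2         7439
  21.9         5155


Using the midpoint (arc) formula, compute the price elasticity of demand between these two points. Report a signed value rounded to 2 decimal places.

-2.76

%ΔQ = (5155 − 7439) / [(7439 + 5155)/2] = -2284/6297 = -0.362712…
%ΔP = (21.9 − 19.2) / [(19.2 + 21.9)/2] = 2.7/20.55 = 0.131386…
Arc Ed = %ΔQ / %ΔP = (-2284/6297) / (2.7/20.55) = -2.7606…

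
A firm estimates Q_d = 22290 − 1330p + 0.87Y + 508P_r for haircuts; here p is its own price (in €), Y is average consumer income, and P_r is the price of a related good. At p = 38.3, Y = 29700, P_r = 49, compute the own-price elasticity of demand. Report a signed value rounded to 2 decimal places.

-2.31

At the given values, Q_d = 22290 − 1330(38.3) + 0.87(29700) + 508(49) = 22082.
∂Q_d/∂p = −1330.
E = (-1330) × (38.3/22082) = -2.3068…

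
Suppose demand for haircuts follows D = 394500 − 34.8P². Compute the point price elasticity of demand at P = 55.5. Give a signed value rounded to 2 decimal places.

dD/dP = −2·34.8·P = -3862.8. At P = 55.5, D = 287307.3.
Ed = (dD/dP)·(P/D) = (-3862.8) × (55.5/287307.3) = -0.7461…

-0.75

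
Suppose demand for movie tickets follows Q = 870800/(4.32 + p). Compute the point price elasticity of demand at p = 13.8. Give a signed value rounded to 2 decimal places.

dQ/dp = −870800/(4.32 + p)² = -2652.17. At p = 13.8, Q = 48057.4.
Ed = (dQ/dp)·(p/Q) = (-2652.17) × (13.8/48057.4) = -0.7615…

-0.76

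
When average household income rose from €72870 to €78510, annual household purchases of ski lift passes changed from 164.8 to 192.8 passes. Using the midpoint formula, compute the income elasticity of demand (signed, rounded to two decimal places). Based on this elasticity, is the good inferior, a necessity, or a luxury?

2.10; luxury

%ΔQ = (192.8 − 164.8)/[( 164.8 + 192.8)/2] = 28/178.8 = 0.156599…
%ΔIncome = (78510 − 72870)/[( 72870 + 78510)/2] = 5640/75690 = 0.074514…
E_income = (28/178.8) / (5640/75690) = 2.1015…
E_income > 1 ⇒ normal good, luxury.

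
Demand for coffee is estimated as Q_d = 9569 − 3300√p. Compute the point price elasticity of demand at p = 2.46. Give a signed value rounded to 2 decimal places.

dQ_d/dp = −3300/(2√p) = -1052. At p = 2.46, Q_d = 4393.15.
Ed = (dQ_d/dp)·(p/Q_d) = (-1052) × (2.46/4393.15) = -0.5890…

-0.59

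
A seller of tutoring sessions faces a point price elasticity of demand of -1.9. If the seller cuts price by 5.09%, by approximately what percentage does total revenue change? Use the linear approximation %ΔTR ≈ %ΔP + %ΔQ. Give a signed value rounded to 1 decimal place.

%ΔQ ≈ Ed × %ΔP = (-1.9) × (-5.09%) = +9.6710%
%ΔTR ≈ %ΔP + %ΔQ = (-5.09%) + (+9.6710%) = +4.5810%

+4.6%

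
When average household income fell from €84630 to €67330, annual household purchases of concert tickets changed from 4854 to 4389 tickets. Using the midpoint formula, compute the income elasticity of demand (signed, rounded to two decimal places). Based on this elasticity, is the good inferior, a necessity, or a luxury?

%ΔQ = (4389 − 4854)/[( 4854 + 4389)/2] = -465/4621.5 = -0.100616…
%ΔIncome = (67330 − 84630)/[( 84630 + 67330)/2] = -17300/75980 = -0.227691…
E_income = (-465/4621.5) / (-17300/75980) = 0.4418…
0 < E_income < 1 ⇒ normal good, necessity.

0.44; necessity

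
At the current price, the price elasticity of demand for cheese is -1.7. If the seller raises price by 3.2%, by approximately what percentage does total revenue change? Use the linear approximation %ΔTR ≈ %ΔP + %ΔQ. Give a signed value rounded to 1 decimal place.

%ΔQ ≈ Ed × %ΔP = (-1.7) × (+3.2%) = -5.4400%
%ΔTR ≈ %ΔP + %ΔQ = (+3.2%) + (-5.4400%) = -2.2400%

-2.2%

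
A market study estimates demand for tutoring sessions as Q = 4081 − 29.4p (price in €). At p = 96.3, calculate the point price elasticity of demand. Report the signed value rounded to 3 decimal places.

-2.265

dQ/dp = −29.4. At p = 96.3, Q = 4081 − 29.4(96.3) = 1249.78.
Ed = (dQ/dp)·(p/Q) = −29.4 × (96.3/1249.78) = -2.26537…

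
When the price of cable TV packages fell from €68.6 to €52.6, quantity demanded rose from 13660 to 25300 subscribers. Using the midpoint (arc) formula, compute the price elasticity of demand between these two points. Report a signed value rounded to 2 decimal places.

%ΔQ = (25300 − 13660) / [(13660 + 25300)/2] = 11640/19480 = 0.597535…
%ΔP = (52.6 − 68.6) / [(68.6 + 52.6)/2] = -16/60.6 = -0.264026…
Arc Ed = %ΔQ / %ΔP = (11640/19480) / (-16/60.6) = -2.2631…

-2.26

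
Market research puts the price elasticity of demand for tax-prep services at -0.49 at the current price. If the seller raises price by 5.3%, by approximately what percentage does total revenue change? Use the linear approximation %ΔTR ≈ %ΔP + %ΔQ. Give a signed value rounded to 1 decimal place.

+2.7%

%ΔQ ≈ Ed × %ΔP = (-0.49) × (+5.3%) = -2.5970%
%ΔTR ≈ %ΔP + %ΔQ = (+5.3%) + (-2.5970%) = +2.7030%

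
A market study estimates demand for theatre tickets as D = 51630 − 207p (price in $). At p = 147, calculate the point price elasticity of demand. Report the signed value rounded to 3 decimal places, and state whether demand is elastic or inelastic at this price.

-1.435; elastic

dD/dp = −207. At p = 147, D = 51630 − 207(147) = 21201.
Ed = (dD/dp)·(p/D) = −207 × (147/21201) = -1.43526…
|Ed| = 1.435 > 1, so demand is elastic.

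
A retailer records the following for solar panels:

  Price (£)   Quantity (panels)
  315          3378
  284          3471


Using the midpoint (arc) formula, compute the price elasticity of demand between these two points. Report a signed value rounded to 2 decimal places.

%ΔQ = (3471 − 3378) / [(3378 + 3471)/2] = 93/3424.5 = 0.027157…
%ΔP = (284 − 315) / [(315 + 284)/2] = -31/299.5 = -0.103505…
Arc Ed = %ΔQ / %ΔP = (93/3424.5) / (-31/299.5) = -0.2623…

-0.26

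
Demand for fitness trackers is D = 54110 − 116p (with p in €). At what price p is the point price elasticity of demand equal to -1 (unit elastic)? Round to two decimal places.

233.23

Ed = −116p/(54110 − 116p). Set this equal to -1:
116p = 1·(54110 − 116p) ⇒ 116p(1 + 1) = 1·54110
p = 1·54110 / (116·2) = 233.2327…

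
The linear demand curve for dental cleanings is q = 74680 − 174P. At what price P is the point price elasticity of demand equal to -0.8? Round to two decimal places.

Ed = −174P/(74680 − 174P). Set this equal to -0.8:
174P = 0.8·(74680 − 174P) ⇒ 174P(1 + 0.8) = 0.8·74680
P = 0.8·74680 / (174·1.8) = 190.7535…

190.75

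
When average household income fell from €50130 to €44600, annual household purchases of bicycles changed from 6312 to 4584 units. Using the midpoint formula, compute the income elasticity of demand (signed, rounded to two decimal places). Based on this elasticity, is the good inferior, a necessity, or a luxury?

2.72; luxury

%ΔQ = (4584 − 6312)/[( 6312 + 4584)/2] = -1728/5448 = -0.317180…
%ΔIncome = (44600 − 50130)/[( 50130 + 44600)/2] = -5530/47365 = -0.116752…
E_income = (-1728/5448) / (-5530/47365) = 2.7166…
E_income > 1 ⇒ normal good, luxury.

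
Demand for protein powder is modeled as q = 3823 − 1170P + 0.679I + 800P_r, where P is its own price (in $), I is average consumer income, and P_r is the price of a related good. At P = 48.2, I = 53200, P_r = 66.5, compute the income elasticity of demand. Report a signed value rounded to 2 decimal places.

At the given values, q = 3823 − 1170(48.2) + 0.679(53200) + 800(66.5) = 36751.8.
∂q/∂I = 0.679.
E = (0.679) × (53200/36751.8) = 0.9828…

0.98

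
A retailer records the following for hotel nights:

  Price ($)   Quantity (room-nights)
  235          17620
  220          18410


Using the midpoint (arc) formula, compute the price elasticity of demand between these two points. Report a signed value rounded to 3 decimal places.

-0.665

%ΔQ = (18410 − 17620) / [(17620 + 18410)/2] = 790/18015 = 0.043852…
%ΔP = (220 − 235) / [(235 + 220)/2] = -15/227.5 = -0.065934…
Arc Ed = %ΔQ / %ΔP = (790/18015) / (-15/227.5) = -0.66509…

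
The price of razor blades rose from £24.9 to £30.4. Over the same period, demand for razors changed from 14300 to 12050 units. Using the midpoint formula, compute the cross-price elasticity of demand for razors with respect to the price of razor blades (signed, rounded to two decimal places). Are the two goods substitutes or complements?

%ΔQ_{razors} = (12050 − 14300)/avg = -2250/13175 = -0.170777…
%ΔP_{razor blades} = (30.4 − 24.9)/avg = 5.5/27.65 = 0.198915…
E_cross = (-2250/13175) / (5.5/27.65) = -0.8585…
E_cross < 0 ⇒ the goods are complements.

-0.86; complements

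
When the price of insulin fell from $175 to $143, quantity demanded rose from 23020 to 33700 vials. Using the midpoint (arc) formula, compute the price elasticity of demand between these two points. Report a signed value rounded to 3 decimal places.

%ΔQ = (33700 − 23020) / [(23020 + 33700)/2] = 10680/28360 = 0.376586…
%ΔP = (143 − 175) / [(175 + 143)/2] = -32/159 = -0.201257…
Arc Ed = %ΔQ / %ΔP = (10680/28360) / (-32/159) = -1.87116…

-1.871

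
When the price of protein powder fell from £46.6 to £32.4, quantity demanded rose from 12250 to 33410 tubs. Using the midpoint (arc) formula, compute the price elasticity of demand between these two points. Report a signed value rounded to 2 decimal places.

-2.58

%ΔQ = (33410 − 12250) / [(12250 + 33410)/2] = 21160/22830 = 0.926850…
%ΔP = (32.4 − 46.6) / [(46.6 + 32.4)/2] = -14.2/39.5 = -0.359493…
Arc Ed = %ΔQ / %ΔP = (21160/22830) / (-14.2/39.5) = -2.5782…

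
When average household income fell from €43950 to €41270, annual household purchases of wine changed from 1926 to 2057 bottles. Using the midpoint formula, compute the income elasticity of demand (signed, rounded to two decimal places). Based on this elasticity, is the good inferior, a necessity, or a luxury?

-1.05; inferior

%ΔQ = (2057 − 1926)/[( 1926 + 2057)/2] = 131/1991.5 = 0.065779…
%ΔIncome = (41270 − 43950)/[( 43950 + 41270)/2] = -2680/42610 = -0.062896…
E_income = (131/1991.5) / (-2680/42610) = -1.0458…
E_income < 0 ⇒ inferior good.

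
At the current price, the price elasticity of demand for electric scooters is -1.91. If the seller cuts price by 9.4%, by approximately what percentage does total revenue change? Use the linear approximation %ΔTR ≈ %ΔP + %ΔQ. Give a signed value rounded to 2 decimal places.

+8.55%

%ΔQ ≈ Ed × %ΔP = (-1.91) × (-9.4%) = +17.9540%
%ΔTR ≈ %ΔP + %ΔQ = (-9.4%) + (+17.9540%) = +8.5540%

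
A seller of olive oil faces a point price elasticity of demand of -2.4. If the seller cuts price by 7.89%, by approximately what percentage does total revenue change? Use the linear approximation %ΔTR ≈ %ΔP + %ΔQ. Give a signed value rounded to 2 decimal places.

+11.05%

%ΔQ ≈ Ed × %ΔP = (-2.4) × (-7.89%) = +18.9360%
%ΔTR ≈ %ΔP + %ΔQ = (-7.89%) + (+18.9360%) = +11.0460%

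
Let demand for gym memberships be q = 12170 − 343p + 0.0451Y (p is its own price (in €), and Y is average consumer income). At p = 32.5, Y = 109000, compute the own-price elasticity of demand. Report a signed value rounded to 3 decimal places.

-1.877

At the given values, q = 12170 − 343(32.5) + 0.0451(109000) = 5938.4.
∂q/∂p = −343.
E = (-343) × (32.5/5938.4) = -1.87718…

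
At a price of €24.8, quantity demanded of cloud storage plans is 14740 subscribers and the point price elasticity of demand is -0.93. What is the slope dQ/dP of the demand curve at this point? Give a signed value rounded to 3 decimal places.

-552.750

Ed = (dQ/dP)·(P/Q) ⇒ dQ/dP = Ed·Q/P = (-0.93)·14740/24.8 = -552.75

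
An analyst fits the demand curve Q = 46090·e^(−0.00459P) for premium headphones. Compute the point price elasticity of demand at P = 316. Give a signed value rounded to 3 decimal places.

-1.450

dQ/dP = −0.00459·Q = -49.6022. At P = 316, Q = 10806.6.
Ed = (dQ/dP)·(P/Q) = (-49.6022) × (316/10806.6) = -1.45044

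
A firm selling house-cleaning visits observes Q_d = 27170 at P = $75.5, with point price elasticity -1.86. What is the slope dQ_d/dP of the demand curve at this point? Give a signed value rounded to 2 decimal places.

-669.35

Ed = (dQ_d/dP)·(P/Q_d) ⇒ dQ_d/dP = Ed·Q_d/P = (-1.86)·27170/75.5 = -669.3536…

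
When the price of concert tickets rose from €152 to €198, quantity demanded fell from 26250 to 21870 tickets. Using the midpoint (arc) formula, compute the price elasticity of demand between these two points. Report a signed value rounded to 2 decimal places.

%ΔQ = (21870 − 26250) / [(26250 + 21870)/2] = -4380/24060 = -0.182044…
%ΔP = (198 − 152) / [(152 + 198)/2] = 46/175 = 0.262857…
Arc Ed = %ΔQ / %ΔP = (-4380/24060) / (46/175) = -0.6925…

-0.69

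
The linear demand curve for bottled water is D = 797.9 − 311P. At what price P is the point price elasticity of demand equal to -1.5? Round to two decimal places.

1.54

Ed = −311P/(797.9 − 311P). Set this equal to -1.5:
311P = 1.5·(797.9 − 311P) ⇒ 311P(1 + 1.5) = 1.5·797.9
P = 1.5·797.9 / (311·2.5) = 1.5393…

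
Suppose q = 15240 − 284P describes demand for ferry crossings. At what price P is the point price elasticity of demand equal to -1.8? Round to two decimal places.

Ed = −284P/(15240 − 284P). Set this equal to -1.8:
284P = 1.8·(15240 − 284P) ⇒ 284P(1 + 1.8) = 1.8·15240
P = 1.8·15240 / (284·2.8) = 34.4969…

34.50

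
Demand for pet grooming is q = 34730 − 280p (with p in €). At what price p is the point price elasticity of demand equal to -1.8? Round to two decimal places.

79.74

Ed = −280p/(34730 − 280p). Set this equal to -1.8:
280p = 1.8·(34730 − 280p) ⇒ 280p(1 + 1.8) = 1.8·34730
p = 1.8·34730 / (280·2.8) = 79.7372…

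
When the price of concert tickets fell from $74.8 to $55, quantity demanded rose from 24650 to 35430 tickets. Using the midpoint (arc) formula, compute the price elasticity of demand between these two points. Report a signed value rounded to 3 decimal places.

%ΔQ = (35430 − 24650) / [(24650 + 35430)/2] = 10780/30040 = 0.358854…
%ΔP = (55 − 74.8) / [(74.8 + 55)/2] = -19.8/64.9 = -0.305084…
Arc Ed = %ΔQ / %ΔP = (10780/30040) / (-19.8/64.9) = -1.17624…

-1.176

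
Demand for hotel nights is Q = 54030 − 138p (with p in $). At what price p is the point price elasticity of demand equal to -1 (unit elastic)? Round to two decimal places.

Ed = −138p/(54030 − 138p). Set this equal to -1:
138p = 1·(54030 − 138p) ⇒ 138p(1 + 1) = 1·54030
p = 1·54030 / (138·2) = 195.7608…

195.76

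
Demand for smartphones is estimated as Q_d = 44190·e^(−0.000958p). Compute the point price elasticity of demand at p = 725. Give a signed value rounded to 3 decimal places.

-0.695

dQ_d/dp = −0.000958·Q_d = -21.1373. At p = 725, Q_d = 22064.
Ed = (dQ_d/dp)·(p/Q_d) = (-21.1373) × (725/22064) = -0.69455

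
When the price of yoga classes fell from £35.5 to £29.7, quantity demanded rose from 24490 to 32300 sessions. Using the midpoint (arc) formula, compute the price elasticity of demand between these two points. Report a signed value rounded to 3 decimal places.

%ΔQ = (32300 − 24490) / [(24490 + 32300)/2] = 7810/28395 = 0.275048…
%ΔP = (29.7 − 35.5) / [(35.5 + 29.7)/2] = -5.8/32.6 = -0.177914…
Arc Ed = %ΔQ / %ΔP = (7810/28395) / (-5.8/32.6) = -1.54596…

-1.546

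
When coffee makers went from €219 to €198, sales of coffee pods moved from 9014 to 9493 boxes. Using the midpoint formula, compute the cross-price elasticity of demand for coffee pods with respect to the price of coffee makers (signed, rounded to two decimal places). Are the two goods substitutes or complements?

-0.51; complements

%ΔQ_{coffee pods} = (9493 − 9014)/avg = 479/9253.5 = 0.051764…
%ΔP_{coffee makers} = (198 − 219)/avg = -21/208.5 = -0.100719…
E_cross = (479/9253.5) / (-21/208.5) = -0.5139…
E_cross < 0 ⇒ the goods are complements.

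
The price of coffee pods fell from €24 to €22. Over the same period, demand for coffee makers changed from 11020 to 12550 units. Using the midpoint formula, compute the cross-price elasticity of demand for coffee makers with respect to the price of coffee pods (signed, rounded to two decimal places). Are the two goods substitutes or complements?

%ΔQ_{coffee makers} = (12550 − 11020)/avg = 1530/11785 = 0.129826…
%ΔP_{coffee pods} = (22 − 24)/avg = -2/23 = -0.086956…
E_cross = (1530/11785) / (-2/23) = -1.4929…
E_cross < 0 ⇒ the goods are complements.

-1.49; complements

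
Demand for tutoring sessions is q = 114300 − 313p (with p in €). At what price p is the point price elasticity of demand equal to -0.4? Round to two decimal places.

104.34

Ed = −313p/(114300 − 313p). Set this equal to -0.4:
313p = 0.4·(114300 − 313p) ⇒ 313p(1 + 0.4) = 0.4·114300
p = 0.4·114300 / (313·1.4) = 104.3359…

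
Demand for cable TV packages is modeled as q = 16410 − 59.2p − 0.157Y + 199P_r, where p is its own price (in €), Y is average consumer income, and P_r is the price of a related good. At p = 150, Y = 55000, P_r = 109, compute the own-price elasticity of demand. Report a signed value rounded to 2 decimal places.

At the given values, q = 16410 − 59.2(150) − 0.157(55000) + 199(109) = 20586.
∂q/∂p = −59.2.
E = (-59.2) × (150/20586) = -0.4313…

-0.43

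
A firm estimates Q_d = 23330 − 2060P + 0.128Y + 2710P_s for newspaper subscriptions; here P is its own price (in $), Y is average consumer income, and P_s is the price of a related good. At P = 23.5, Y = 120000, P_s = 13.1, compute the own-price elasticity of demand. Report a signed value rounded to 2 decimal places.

At the given values, Q_d = 23330 − 2060(23.5) + 0.128(120000) + 2710(13.1) = 25781.
∂Q_d/∂P = −2060.
E = (-2060) × (23.5/25781) = -1.8777…

-1.88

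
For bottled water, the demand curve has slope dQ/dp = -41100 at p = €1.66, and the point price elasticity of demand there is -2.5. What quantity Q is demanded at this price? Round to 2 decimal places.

Ed = (dQ/dp)·(p/Q) ⇒ Q = (dQ/dp)·p/Ed = (-41100)·1.66/(-2.5) = 27290.4

27290.40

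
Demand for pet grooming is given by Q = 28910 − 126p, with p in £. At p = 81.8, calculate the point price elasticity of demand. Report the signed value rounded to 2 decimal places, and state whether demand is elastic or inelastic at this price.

dQ/dp = −126. At p = 81.8, Q = 28910 − 126(81.8) = 18603.2.
Ed = (dQ/dp)·(p/Q) = −126 × (81.8/18603.2) = -0.5540…
|Ed| = 0.55 < 1, so demand is inelastic.

-0.55; inelastic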